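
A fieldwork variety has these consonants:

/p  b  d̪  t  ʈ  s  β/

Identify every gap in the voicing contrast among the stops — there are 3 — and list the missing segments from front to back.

place of articulation  voiceless  voiced  
bilabial          p         b       
dental            —         d̪      
alveolar          t         —       
retroflex         ʈ         —       
Gaps, from front to back: dental lacks voiceless (/t̪/); alveolar lacks voiced (/d/); retroflex lacks voiced (/ɖ/).

/t̪/, /d/, /ɖ/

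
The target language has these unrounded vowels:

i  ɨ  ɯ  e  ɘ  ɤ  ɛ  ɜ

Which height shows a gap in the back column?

height            front     central   back    
high              i         ɨ         ɯ       
high-mid          e         ɘ         ɤ       
low-mid           ɛ         ɜ         —       
Every height has a back member except low-mid, where /ʌ/ would be expected.

low-mid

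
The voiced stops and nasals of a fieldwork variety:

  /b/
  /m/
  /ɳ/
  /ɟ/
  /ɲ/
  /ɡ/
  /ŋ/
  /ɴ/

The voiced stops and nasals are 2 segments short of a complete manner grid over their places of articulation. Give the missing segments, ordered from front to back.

/ɖ/, /ɢ/

bilabial: oral stop /b/, nasal /m/.
retroflex: oral stop —, nasal /ɳ/.
palatal: oral stop /ɟ/, nasal /ɲ/.
velar: oral stop /ɡ/, nasal /ŋ/.
uvular: oral stop —, nasal /ɴ/.
Gaps, from front to back: retroflex lacks oral stop (/ɖ/); uvular lacks oral stop (/ɢ/).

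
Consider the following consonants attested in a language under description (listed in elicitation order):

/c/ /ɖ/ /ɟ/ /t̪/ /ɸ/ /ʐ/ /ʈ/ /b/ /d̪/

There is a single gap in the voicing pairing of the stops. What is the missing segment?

bilabial: voiceless —, voiced /b/.
dental: voiceless /t̪/, voiced /d̪/.
retroflex: voiceless /ʈ/, voiced /ɖ/.
palatal: voiceless /c/, voiced /ɟ/.
The bilabial row has no voiceless member, so the gap is the voiceless bilabial stop /p/.

/p/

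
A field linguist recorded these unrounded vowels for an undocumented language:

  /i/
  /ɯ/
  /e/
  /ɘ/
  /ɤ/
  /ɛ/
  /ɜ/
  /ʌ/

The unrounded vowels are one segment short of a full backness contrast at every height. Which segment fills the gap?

/ɨ/

high: front /i/, central —, back /ɯ/.
high-mid: front /e/, central /ɘ/, back /ɤ/.
low-mid: front /ɛ/, central /ɜ/, back /ʌ/.
The high row has no central member, so the gap is the high central unrounded vowel /ɨ/.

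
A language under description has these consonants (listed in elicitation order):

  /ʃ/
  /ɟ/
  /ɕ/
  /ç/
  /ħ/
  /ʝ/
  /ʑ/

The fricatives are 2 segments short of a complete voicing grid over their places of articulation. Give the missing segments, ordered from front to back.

Voiceless: /ʃ/ (postalveolar), /ɕ/ (alveolo-palatal), /ç/ (palatal), /ħ/ (pharyngeal).
Voiced: /ʑ/ (alveolo-palatal), /ʝ/ (palatal).
Gaps, from front to back: postalveolar lacks voiced (/ʒ/); pharyngeal lacks voiced (/ʕ/).

/ʒ/, /ʕ/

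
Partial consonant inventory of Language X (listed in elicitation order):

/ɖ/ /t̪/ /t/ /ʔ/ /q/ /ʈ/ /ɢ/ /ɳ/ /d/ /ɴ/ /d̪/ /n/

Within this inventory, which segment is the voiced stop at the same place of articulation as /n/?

/d/

/n/ is an alveolar nasal.
The voiced stop at the same place is a voiced alveolar stop — in this inventory, /d/.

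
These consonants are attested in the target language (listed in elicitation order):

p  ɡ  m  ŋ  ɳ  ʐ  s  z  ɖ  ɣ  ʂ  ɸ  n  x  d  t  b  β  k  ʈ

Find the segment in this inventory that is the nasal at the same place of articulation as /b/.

/b/ is a voiced bilabial stop.
The nasal at the same place is a bilabial nasal — in this inventory, /m/.

/m/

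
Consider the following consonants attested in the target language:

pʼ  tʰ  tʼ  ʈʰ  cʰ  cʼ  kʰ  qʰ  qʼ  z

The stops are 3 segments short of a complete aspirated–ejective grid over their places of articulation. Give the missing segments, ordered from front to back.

/pʰ/, /ʈʼ/, /kʼ/

bilabial: aspirated —, ejective /pʼ/.
alveolar: aspirated /tʰ/, ejective /tʼ/.
retroflex: aspirated /ʈʰ/, ejective —.
palatal: aspirated /cʰ/, ejective /cʼ/.
velar: aspirated /kʰ/, ejective —.
uvular: aspirated /qʰ/, ejective /qʼ/.
Gaps, from front to back: bilabial lacks aspirated (/pʰ/); retroflex lacks ejective (/ʈʼ/); velar lacks ejective (/kʼ/).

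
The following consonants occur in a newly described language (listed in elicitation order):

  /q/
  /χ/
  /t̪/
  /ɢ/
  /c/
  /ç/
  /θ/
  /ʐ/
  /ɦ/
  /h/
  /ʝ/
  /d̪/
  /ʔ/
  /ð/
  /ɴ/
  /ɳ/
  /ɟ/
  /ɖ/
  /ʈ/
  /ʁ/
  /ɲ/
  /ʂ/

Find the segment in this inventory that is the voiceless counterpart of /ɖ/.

/ɖ/ is a voiced retroflex stop.
The voiceless counterpart is a voiceless retroflex stop — in this inventory, /ʈ/.

/ʈ/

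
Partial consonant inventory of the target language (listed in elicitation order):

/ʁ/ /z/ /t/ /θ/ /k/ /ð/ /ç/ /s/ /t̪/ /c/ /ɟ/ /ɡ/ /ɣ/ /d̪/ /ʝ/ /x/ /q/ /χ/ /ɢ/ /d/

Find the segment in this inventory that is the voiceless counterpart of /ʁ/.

/ʁ/ is a voiced uvular fricative.
The voiceless counterpart is a voiceless uvular fricative — in this inventory, /χ/.

/χ/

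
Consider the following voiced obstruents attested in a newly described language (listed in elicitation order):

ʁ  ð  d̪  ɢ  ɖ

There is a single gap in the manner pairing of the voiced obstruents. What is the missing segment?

dental: stop /d̪/, fricative /ð/.
retroflex: stop /ɖ/, fricative —.
uvular: stop /ɢ/, fricative /ʁ/.
The retroflex row has no fricative member, so the gap is the retroflex fricative /ʐ/.

/ʐ/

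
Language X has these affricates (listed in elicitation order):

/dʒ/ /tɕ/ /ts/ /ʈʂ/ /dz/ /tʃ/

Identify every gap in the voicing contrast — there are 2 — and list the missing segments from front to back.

/ɖʐ/, /dʑ/

place of articulation  voiceless  voiced  
alveolar          ts        dz      
postalveolar      tʃ        dʒ      
retroflex         ʈʂ        —       
alveolo-palatal   tɕ        —       
Gaps, from front to back: retroflex lacks voiced (/ɖʐ/); alveolo-palatal lacks voiced (/dʑ/).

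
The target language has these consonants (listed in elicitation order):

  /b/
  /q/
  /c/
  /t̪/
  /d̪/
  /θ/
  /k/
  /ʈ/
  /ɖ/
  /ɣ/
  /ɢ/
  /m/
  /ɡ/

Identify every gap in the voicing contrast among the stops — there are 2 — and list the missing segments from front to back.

place of articulation  voiceless  voiced  
bilabial          —         b       
dental            t̪        d̪      
retroflex         ʈ         ɖ       
palatal           c         —       
velar             k         ɡ       
uvular            q         ɢ       
Gaps, from front to back: bilabial lacks voiceless (/p/); palatal lacks voiced (/ɟ/).

/p/, /ɟ/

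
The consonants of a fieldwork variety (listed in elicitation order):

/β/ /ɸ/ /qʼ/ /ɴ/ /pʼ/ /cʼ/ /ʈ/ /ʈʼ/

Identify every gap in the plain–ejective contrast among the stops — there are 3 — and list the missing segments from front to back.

/p/, /c/, /q/

place of articulation  plain     ejective
bilabial          —         pʼ      
retroflex         ʈ         ʈʼ      
palatal           —         cʼ      
uvular            —         qʼ      
Gaps, from front to back: bilabial lacks plain (/p/); palatal lacks plain (/c/); uvular lacks plain (/q/).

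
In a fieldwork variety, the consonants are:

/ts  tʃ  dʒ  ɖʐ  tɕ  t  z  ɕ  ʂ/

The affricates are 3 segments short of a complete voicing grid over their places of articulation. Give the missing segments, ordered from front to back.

/dz/, /ʈʂ/, /dʑ/

place of articulation  voiceless  voiced  
alveolar          ts        —       
postalveolar      tʃ        dʒ      
retroflex         —         ɖʐ      
alveolo-palatal   tɕ        —       
Gaps, from front to back: alveolar lacks voiced (/dz/); retroflex lacks voiceless (/ʈʂ/); alveolo-palatal lacks voiced (/dʑ/).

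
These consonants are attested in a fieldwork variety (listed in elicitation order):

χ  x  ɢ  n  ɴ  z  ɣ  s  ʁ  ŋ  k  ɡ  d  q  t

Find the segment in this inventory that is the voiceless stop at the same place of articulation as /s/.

/s/ is a voiceless alveolar fricative.
The voiceless stop at the same place is a voiceless alveolar stop — in this inventory, /t/.

/t/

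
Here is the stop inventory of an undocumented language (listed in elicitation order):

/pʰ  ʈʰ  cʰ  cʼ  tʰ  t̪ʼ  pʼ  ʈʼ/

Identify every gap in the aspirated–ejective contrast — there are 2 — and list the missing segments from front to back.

bilabial: aspirated /pʰ/, ejective /pʼ/.
dental: aspirated —, ejective /t̪ʼ/.
alveolar: aspirated /tʰ/, ejective —.
retroflex: aspirated /ʈʰ/, ejective /ʈʼ/.
palatal: aspirated /cʰ/, ejective /cʼ/.
Gaps, from front to back: dental lacks aspirated (/t̪ʰ/); alveolar lacks ejective (/tʼ/).

/t̪ʰ/, /tʼ/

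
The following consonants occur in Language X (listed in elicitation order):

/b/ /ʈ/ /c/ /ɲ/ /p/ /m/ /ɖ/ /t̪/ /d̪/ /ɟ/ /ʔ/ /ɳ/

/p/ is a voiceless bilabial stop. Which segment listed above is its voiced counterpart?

The voiced counterpart is a voiced bilabial stop — in this inventory, /b/.

/b/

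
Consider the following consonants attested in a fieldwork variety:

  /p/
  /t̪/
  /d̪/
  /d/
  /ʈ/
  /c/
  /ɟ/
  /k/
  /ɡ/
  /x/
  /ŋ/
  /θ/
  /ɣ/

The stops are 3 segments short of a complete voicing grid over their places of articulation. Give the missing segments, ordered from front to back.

/b/, /t/, /ɖ/

place of articulation  voiceless  voiced  
bilabial          p         —       
dental            t̪        d̪      
alveolar          —         d       
retroflex         ʈ         —       
palatal           c         ɟ       
velar             k         ɡ       
Gaps, from front to back: bilabial lacks voiced (/b/); alveolar lacks voiceless (/t/); retroflex lacks voiced (/ɖ/).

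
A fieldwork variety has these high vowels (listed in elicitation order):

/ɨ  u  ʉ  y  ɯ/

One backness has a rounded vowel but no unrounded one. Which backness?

front: unrounded —, rounded /y/.
central: unrounded /ɨ/, rounded /ʉ/.
back: unrounded /ɯ/, rounded /u/.
Every backness has an unrounded member except front, where /i/ would be expected.

front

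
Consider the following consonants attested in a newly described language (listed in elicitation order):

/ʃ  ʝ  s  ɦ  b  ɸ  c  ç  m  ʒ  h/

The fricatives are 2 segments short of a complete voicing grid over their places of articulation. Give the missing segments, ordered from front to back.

/β/, /z/

Voiceless: /ɸ/ (bilabial), /s/ (alveolar), /ʃ/ (postalveolar), /ç/ (palatal), /h/ (glottal).
Voiced: /ʒ/ (postalveolar), /ʝ/ (palatal), /ɦ/ (glottal).
Gaps, from front to back: bilabial lacks voiced (/β/); alveolar lacks voiced (/z/).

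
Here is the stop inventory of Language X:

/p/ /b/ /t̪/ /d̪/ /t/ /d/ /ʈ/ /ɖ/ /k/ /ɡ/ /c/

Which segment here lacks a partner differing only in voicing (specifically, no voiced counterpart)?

Bilabial: /p/ ~ /b/
Dental: /t̪/ ~ /d̪/
Alveolar: /t/ ~ /d/
Retroflex: /ʈ/ ~ /ɖ/
Velar: /k/ ~ /ɡ/
Palatal: only /c/ (voiceless); no voiced partner.
So /c/ is the unpaired segment.

/c/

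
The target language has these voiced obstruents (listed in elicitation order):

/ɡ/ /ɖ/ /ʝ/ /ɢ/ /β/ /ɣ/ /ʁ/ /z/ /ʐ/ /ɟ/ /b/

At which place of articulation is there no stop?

Stop: /b/ (bilabial), /ɖ/ (retroflex), /ɟ/ (palatal), /ɡ/ (velar), /ɢ/ (uvular).
Fricative: /β/ (bilabial), /z/ (alveolar), /ʐ/ (retroflex), /ʝ/ (palatal), /ɣ/ (velar), /ʁ/ (uvular).
Every place of articulation has a stop member except alveolar, where /d/ would be expected.

alveolar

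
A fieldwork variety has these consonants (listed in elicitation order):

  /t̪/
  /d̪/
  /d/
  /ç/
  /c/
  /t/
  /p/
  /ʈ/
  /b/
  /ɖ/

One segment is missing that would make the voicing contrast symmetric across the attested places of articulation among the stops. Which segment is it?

place of articulation  voiceless  voiced  
bilabial          p         b       
dental            t̪        d̪      
alveolar          t         d       
retroflex         ʈ         ɖ       
palatal           c         —       
The palatal row has no voiced member, so the gap is the voiced palatal stop /ɟ/.

/ɟ/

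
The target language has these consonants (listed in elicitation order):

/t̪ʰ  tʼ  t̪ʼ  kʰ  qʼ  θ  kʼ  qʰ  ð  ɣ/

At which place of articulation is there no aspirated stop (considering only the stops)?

alveolar

dental: aspirated /t̪ʰ/, ejective /t̪ʼ/.
alveolar: aspirated —, ejective /tʼ/.
velar: aspirated /kʰ/, ejective /kʼ/.
uvular: aspirated /qʰ/, ejective /qʼ/.
Every place of articulation has an aspirated member except alveolar, where /tʰ/ would be expected.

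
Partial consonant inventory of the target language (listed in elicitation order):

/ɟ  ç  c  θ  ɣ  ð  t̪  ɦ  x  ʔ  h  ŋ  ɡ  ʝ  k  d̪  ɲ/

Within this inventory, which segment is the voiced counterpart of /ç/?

/ʝ/

/ç/ is a voiceless palatal fricative.
The voiced counterpart is a voiced palatal fricative — in this inventory, /ʝ/.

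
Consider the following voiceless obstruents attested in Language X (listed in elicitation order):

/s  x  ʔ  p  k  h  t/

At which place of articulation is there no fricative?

bilabial

Stop: /p/ (bilabial), /t/ (alveolar), /k/ (velar), /ʔ/ (glottal).
Fricative: /s/ (alveolar), /x/ (velar), /h/ (glottal).
Every place of articulation has a fricative member except bilabial, where /ɸ/ would be expected.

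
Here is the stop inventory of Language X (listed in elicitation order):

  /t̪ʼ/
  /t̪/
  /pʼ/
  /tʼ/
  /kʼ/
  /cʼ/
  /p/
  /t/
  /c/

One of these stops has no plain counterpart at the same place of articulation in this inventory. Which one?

Bilabial: /p/ ~ /pʼ/
Dental: /t̪/ ~ /t̪ʼ/
Alveolar: /t/ ~ /tʼ/
Palatal: /c/ ~ /cʼ/
Velar: only /kʼ/ (ejective); no plain partner.
So /kʼ/ is the unpaired segment.

/kʼ/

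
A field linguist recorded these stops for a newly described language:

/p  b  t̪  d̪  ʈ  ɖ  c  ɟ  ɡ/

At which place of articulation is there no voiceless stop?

bilabial: voiceless /p/, voiced /b/.
dental: voiceless /t̪/, voiced /d̪/.
retroflex: voiceless /ʈ/, voiced /ɖ/.
palatal: voiceless /c/, voiced /ɟ/.
velar: voiceless —, voiced /ɡ/.
Every place of articulation has a voiceless member except velar, where /k/ would be expected.

velar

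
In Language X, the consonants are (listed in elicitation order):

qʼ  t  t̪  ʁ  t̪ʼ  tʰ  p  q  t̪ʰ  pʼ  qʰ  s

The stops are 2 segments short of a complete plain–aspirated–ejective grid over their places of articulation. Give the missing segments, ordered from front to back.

/pʰ/, /tʼ/

Plain: /p/ (bilabial), /t̪/ (dental), /t/ (alveolar), /q/ (uvular).
Aspirated: /t̪ʰ/ (dental), /tʰ/ (alveolar), /qʰ/ (uvular).
Ejective: /pʼ/ (bilabial), /t̪ʼ/ (dental), /qʼ/ (uvular).
Gaps, from front to back: bilabial lacks aspirated (/pʰ/); alveolar lacks ejective (/tʼ/).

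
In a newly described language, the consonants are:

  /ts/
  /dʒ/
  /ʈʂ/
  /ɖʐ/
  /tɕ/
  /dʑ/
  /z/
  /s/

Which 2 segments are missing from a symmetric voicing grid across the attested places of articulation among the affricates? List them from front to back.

place of articulation  voiceless  voiced  
alveolar          ts        —       
postalveolar      —         dʒ      
retroflex         ʈʂ        ɖʐ      
alveolo-palatal   tɕ        dʑ      
Gaps, from front to back: alveolar lacks voiced (/dz/); postalveolar lacks voiceless (/tʃ/).

/dz/, /tʃ/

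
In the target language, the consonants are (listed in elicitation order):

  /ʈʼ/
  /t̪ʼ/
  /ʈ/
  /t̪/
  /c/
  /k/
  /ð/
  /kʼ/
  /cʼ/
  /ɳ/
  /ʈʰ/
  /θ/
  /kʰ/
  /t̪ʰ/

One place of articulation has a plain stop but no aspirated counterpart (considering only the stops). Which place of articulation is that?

palatal

place of articulation  plain     aspirated  ejective
dental            t̪        t̪ʰ       t̪ʼ     
retroflex         ʈ         ʈʰ        ʈʼ      
palatal           c         —         cʼ      
velar             k         kʰ        kʼ      
Every place of articulation has an aspirated member except palatal, where /cʰ/ would be expected.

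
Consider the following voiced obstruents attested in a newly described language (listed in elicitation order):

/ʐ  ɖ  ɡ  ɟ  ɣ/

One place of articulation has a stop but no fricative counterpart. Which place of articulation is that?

palatal

retroflex: stop /ɖ/, fricative /ʐ/.
palatal: stop /ɟ/, fricative —.
velar: stop /ɡ/, fricative /ɣ/.
Every place of articulation has a fricative member except palatal, where /ʝ/ would be expected.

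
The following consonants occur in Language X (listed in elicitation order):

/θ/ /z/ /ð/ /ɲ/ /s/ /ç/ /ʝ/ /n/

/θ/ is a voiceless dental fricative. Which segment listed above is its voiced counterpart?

/ð/

The voiced counterpart is a voiced dental fricative — in this inventory, /ð/.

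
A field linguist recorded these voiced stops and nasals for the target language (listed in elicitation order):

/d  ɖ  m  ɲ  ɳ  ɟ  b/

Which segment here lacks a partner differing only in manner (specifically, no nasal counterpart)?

Bilabial: /b/ ~ /m/
Retroflex: /ɖ/ ~ /ɳ/
Palatal: /ɟ/ ~ /ɲ/
Alveolar: only /d/ (oral stop); no nasal partner.
So /d/ is the unpaired segment.

/d/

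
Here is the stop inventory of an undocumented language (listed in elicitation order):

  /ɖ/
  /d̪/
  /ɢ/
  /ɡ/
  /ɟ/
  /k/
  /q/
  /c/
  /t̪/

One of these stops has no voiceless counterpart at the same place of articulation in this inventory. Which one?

Dental: /t̪/ ~ /d̪/
Palatal: /c/ ~ /ɟ/
Velar: /k/ ~ /ɡ/
Uvular: /q/ ~ /ɢ/
Retroflex: only /ɖ/ (voiced); no voiceless partner.
So /ɖ/ is the unpaired segment.

/ɖ/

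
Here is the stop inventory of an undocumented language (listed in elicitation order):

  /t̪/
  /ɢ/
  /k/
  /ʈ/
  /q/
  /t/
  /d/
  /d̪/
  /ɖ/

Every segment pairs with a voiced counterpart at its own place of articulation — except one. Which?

/k/

Dental: /t̪/ ~ /d̪/
Alveolar: /t/ ~ /d/
Retroflex: /ʈ/ ~ /ɖ/
Uvular: /q/ ~ /ɢ/
Velar: only /k/ (voiceless); no voiced partner.
So /k/ is the unpaired segment.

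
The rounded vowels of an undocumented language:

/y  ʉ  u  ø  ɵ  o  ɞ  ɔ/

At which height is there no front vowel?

high: front /y/, central /ʉ/, back /u/.
high-mid: front /ø/, central /ɵ/, back /o/.
low-mid: front —, central /ɞ/, back /ɔ/.
Every height has a front member except low-mid, where /œ/ would be expected.

low-mid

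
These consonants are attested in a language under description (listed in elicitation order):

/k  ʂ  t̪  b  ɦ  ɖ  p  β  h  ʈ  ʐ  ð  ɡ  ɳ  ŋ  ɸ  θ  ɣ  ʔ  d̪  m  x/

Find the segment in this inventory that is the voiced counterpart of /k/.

/ɡ/

/k/ is a voiceless velar stop.
The voiced counterpart is a voiced velar stop — in this inventory, /ɡ/.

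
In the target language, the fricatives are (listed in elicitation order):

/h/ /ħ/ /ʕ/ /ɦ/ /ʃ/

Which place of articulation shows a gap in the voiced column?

postalveolar: voiceless /ʃ/, voiced —.
pharyngeal: voiceless /ħ/, voiced /ʕ/.
glottal: voiceless /h/, voiced /ɦ/.
Every place of articulation has a voiced member except postalveolar, where /ʒ/ would be expected.

postalveolar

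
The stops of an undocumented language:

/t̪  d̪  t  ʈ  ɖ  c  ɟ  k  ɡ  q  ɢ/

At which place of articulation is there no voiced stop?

alveolar

Voiceless: /t̪/ (dental), /t/ (alveolar), /ʈ/ (retroflex), /c/ (palatal), /k/ (velar), /q/ (uvular).
Voiced: /d̪/ (dental), /ɖ/ (retroflex), /ɟ/ (palatal), /ɡ/ (velar), /ɢ/ (uvular).
Every place of articulation has a voiced member except alveolar, where /d/ would be expected.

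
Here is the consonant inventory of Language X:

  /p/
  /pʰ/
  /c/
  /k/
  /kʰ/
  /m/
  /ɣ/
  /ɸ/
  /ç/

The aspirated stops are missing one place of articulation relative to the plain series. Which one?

palatal

place of articulation  plain     aspirated
bilabial          p         pʰ      
palatal           c         —       
velar             k         kʰ      
Every place of articulation has an aspirated member except palatal, where /cʰ/ would be expected.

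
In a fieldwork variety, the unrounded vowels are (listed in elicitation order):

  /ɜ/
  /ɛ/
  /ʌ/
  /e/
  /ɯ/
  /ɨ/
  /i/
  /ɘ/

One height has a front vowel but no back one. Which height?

high: front /i/, central /ɨ/, back /ɯ/.
high-mid: front /e/, central /ɘ/, back —.
low-mid: front /ɛ/, central /ɜ/, back /ʌ/.
Every height has a back member except high-mid, where /ɤ/ would be expected.

high-mid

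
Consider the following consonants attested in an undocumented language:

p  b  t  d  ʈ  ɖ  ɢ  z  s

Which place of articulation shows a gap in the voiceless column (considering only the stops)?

place of articulation  voiceless  voiced  
bilabial          p         b       
alveolar          t         d       
retroflex         ʈ         ɖ       
uvular            —         ɢ       
Every place of articulation has a voiceless member except uvular, where /q/ would be expected.

uvular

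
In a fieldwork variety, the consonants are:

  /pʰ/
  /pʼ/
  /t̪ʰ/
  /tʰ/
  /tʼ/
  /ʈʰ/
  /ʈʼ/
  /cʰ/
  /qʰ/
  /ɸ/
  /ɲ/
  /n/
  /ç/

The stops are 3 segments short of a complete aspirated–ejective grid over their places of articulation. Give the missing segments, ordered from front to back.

/t̪ʼ/, /cʼ/, /qʼ/

place of articulation  aspirated  ejective
bilabial          pʰ        pʼ      
dental            t̪ʰ       —       
alveolar          tʰ        tʼ      
retroflex         ʈʰ        ʈʼ      
palatal           cʰ        —       
uvular            qʰ        —       
Gaps, from front to back: dental lacks ejective (/t̪ʼ/); palatal lacks ejective (/cʼ/); uvular lacks ejective (/qʼ/).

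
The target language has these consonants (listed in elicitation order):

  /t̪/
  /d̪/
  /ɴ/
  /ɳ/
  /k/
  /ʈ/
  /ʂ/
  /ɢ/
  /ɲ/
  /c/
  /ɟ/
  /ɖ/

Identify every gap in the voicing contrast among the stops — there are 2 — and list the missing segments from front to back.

place of articulation  voiceless  voiced  
dental            t̪        d̪      
retroflex         ʈ         ɖ       
palatal           c         ɟ       
velar             k         —       
uvular            —         ɢ       
Gaps, from front to back: velar lacks voiced (/ɡ/); uvular lacks voiceless (/q/).

/ɡ/, /q/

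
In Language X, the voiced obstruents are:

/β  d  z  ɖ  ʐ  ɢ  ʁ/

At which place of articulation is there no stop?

bilabial

bilabial: stop —, fricative /β/.
alveolar: stop /d/, fricative /z/.
retroflex: stop /ɖ/, fricative /ʐ/.
uvular: stop /ɢ/, fricative /ʁ/.
Every place of articulation has a stop member except bilabial, where /b/ would be expected.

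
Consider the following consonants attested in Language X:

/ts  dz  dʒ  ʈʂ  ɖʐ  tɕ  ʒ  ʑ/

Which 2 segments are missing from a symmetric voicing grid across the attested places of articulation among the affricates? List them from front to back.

place of articulation  voiceless  voiced  
alveolar          ts        dz      
postalveolar      —         dʒ      
retroflex         ʈʂ        ɖʐ      
alveolo-palatal   tɕ        —       
Gaps, from front to back: postalveolar lacks voiceless (/tʃ/); alveolo-palatal lacks voiced (/dʑ/).

/tʃ/, /dʑ/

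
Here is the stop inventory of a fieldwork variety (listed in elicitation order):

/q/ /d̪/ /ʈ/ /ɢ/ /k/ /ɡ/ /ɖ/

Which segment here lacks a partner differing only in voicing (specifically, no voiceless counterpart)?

Retroflex: /ʈ/ ~ /ɖ/
Velar: /k/ ~ /ɡ/
Uvular: /q/ ~ /ɢ/
Dental: only /d̪/ (voiced); no voiceless partner.
So /d̪/ is the unpaired segment.

/d̪/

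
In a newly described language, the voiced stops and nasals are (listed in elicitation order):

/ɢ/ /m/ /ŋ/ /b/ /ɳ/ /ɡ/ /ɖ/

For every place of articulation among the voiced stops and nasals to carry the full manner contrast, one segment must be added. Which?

/ɴ/

place of articulation  oral stop  nasal   
bilabial          b         m       
retroflex         ɖ         ɳ       
velar             ɡ         ŋ       
uvular            ɢ         —       
The uvular row has no nasal member, so the gap is the uvular nasal /ɴ/.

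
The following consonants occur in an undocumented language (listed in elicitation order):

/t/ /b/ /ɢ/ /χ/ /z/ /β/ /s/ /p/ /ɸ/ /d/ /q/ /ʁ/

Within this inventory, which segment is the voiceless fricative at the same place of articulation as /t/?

/t/ is a voiceless alveolar stop.
The voiceless fricative at the same place is a voiceless alveolar fricative — in this inventory, /s/.

/s/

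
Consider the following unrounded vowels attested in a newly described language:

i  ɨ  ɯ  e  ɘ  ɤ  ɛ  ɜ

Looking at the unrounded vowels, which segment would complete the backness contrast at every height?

/ʌ/

high: front /i/, central /ɨ/, back /ɯ/.
high-mid: front /e/, central /ɘ/, back /ɤ/.
low-mid: front /ɛ/, central /ɜ/, back —.
The low-mid row has no back member, so the gap is the low-mid back unrounded vowel /ʌ/.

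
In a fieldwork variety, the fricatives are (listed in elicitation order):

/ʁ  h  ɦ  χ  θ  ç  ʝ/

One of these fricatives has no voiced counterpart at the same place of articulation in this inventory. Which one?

/θ/

Palatal: /ç/ ~ /ʝ/
Uvular: /χ/ ~ /ʁ/
Glottal: /h/ ~ /ɦ/
Dental: only /θ/ (voiceless); no voiced partner.
So /θ/ is the unpaired segment.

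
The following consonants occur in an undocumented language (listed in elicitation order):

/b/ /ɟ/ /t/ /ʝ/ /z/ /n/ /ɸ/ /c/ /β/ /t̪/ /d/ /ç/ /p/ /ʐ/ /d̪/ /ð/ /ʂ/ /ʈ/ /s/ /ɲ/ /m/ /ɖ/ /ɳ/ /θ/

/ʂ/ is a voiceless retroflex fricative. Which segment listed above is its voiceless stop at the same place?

The voiceless stop at the same place is a voiceless retroflex stop — in this inventory, /ʈ/.

/ʈ/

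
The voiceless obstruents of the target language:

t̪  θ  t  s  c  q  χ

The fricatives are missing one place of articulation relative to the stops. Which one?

place of articulation  stop      fricative
dental            t̪        θ       
alveolar          t         s       
palatal           c         —       
uvular            q         χ       
Every place of articulation has a fricative member except palatal, where /ç/ would be expected.

palatal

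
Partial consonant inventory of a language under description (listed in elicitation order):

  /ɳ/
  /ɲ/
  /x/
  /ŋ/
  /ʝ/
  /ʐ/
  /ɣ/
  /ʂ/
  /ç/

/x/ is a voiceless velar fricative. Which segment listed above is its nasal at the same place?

/ŋ/

The nasal at the same place is a velar nasal — in this inventory, /ŋ/.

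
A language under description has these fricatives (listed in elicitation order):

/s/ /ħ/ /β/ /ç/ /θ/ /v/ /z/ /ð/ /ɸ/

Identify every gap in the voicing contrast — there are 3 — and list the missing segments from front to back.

Voiceless: /ɸ/ (bilabial), /θ/ (dental), /s/ (alveolar), /ç/ (palatal), /ħ/ (pharyngeal).
Voiced: /β/ (bilabial), /v/ (labiodental), /ð/ (dental), /z/ (alveolar).
Gaps, from front to back: labiodental lacks voiceless (/f/); palatal lacks voiced (/ʝ/); pharyngeal lacks voiced (/ʕ/).

/f/, /ʝ/, /ʕ/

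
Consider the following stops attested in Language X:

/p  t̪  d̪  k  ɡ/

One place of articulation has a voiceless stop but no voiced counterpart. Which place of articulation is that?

bilabial

bilabial: voiceless /p/, voiced —.
dental: voiceless /t̪/, voiced /d̪/.
velar: voiceless /k/, voiced /ɡ/.
Every place of articulation has a voiced member except bilabial, where /b/ would be expected.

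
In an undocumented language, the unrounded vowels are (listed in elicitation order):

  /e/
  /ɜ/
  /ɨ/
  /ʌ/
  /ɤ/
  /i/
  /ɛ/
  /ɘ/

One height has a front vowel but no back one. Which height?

high: front /i/, central /ɨ/, back —.
high-mid: front /e/, central /ɘ/, back /ɤ/.
low-mid: front /ɛ/, central /ɜ/, back /ʌ/.
Every height has a back member except high, where /ɯ/ would be expected.

high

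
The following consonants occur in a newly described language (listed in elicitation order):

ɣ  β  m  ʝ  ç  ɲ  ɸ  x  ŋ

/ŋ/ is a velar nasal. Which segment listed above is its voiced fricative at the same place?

The voiced fricative at the same place is a voiced velar fricative — in this inventory, /ɣ/.

/ɣ/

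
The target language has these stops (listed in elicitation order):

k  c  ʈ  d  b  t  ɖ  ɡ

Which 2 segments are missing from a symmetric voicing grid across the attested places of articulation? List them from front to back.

/p/, /ɟ/

place of articulation  voiceless  voiced  
bilabial          —         b       
alveolar          t         d       
retroflex         ʈ         ɖ       
palatal           c         —       
velar             k         ɡ       
Gaps, from front to back: bilabial lacks voiceless (/p/); palatal lacks voiced (/ɟ/).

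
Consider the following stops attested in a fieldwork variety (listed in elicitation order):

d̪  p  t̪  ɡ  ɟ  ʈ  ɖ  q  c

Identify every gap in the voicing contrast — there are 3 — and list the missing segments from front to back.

bilabial: voiceless /p/, voiced —.
dental: voiceless /t̪/, voiced /d̪/.
retroflex: voiceless /ʈ/, voiced /ɖ/.
palatal: voiceless /c/, voiced /ɟ/.
velar: voiceless —, voiced /ɡ/.
uvular: voiceless /q/, voiced —.
Gaps, from front to back: bilabial lacks voiced (/b/); velar lacks voiceless (/k/); uvular lacks voiced (/ɢ/).

/b/, /k/, /ɢ/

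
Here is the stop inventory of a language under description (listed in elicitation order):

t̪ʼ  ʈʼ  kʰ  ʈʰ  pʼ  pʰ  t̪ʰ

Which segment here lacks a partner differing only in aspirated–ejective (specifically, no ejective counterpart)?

Bilabial: /pʰ/ ~ /pʼ/
Dental: /t̪ʰ/ ~ /t̪ʼ/
Retroflex: /ʈʰ/ ~ /ʈʼ/
Velar: only /kʰ/ (aspirated); no ejective partner.
So /kʰ/ is the unpaired segment.

/kʰ/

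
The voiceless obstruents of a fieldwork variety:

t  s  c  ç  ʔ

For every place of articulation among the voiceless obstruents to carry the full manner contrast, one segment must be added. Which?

/h/

Stop: /t/ (alveolar), /c/ (palatal), /ʔ/ (glottal).
Fricative: /s/ (alveolar), /ç/ (palatal).
The glottal row has no fricative member, so the gap is the glottal fricative /h/.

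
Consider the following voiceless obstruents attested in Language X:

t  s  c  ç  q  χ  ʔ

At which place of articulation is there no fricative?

glottal

Stop: /t/ (alveolar), /c/ (palatal), /q/ (uvular), /ʔ/ (glottal).
Fricative: /s/ (alveolar), /ç/ (palatal), /χ/ (uvular).
Every place of articulation has a fricative member except glottal, where /h/ would be expected.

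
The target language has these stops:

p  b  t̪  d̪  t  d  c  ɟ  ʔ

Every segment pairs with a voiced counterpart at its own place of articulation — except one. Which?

/ʔ/

Bilabial: /p/ ~ /b/
Dental: /t̪/ ~ /d̪/
Alveolar: /t/ ~ /d/
Palatal: /c/ ~ /ɟ/
Glottal: only /ʔ/ (voiceless); no voiced partner.
So /ʔ/ is the unpaired segment.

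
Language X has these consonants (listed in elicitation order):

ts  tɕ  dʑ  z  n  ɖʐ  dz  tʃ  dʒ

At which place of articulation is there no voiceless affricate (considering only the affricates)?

retroflex

place of articulation  voiceless  voiced  
alveolar          ts        dz      
postalveolar      tʃ        dʒ      
retroflex         —         ɖʐ      
alveolo-palatal   tɕ        dʑ      
Every place of articulation has a voiceless member except retroflex, where /ʈʂ/ would be expected.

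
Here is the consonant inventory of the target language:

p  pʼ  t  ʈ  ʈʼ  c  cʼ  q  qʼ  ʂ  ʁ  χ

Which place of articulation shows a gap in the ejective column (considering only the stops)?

alveolar

Plain: /p/ (bilabial), /t/ (alveolar), /ʈ/ (retroflex), /c/ (palatal), /q/ (uvular).
Ejective: /pʼ/ (bilabial), /ʈʼ/ (retroflex), /cʼ/ (palatal), /qʼ/ (uvular).
Every place of articulation has an ejective member except alveolar, where /tʼ/ would be expected.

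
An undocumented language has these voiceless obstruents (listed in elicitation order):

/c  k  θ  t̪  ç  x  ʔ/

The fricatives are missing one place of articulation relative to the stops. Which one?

place of articulation  stop      fricative
dental            t̪        θ       
palatal           c         ç       
velar             k         x       
glottal           ʔ         —       
Every place of articulation has a fricative member except glottal, where /h/ would be expected.

glottal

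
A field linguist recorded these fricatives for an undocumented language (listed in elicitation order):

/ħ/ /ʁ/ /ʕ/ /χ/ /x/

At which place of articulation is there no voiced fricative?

Voiceless: /x/ (velar), /χ/ (uvular), /ħ/ (pharyngeal).
Voiced: /ʁ/ (uvular), /ʕ/ (pharyngeal).
Every place of articulation has a voiced member except velar, where /ɣ/ would be expected.

velar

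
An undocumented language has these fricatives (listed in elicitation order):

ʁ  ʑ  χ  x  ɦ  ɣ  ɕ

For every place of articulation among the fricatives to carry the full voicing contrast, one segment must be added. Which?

/h/

place of articulation  voiceless  voiced  
alveolo-palatal   ɕ         ʑ       
velar             x         ɣ       
uvular            χ         ʁ       
glottal           —         ɦ       
The glottal row has no voiceless member, so the gap is the voiceless glottal fricative /h/.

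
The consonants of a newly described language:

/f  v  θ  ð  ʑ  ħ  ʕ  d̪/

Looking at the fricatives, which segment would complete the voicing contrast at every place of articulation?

/ɕ/

place of articulation  voiceless  voiced  
labiodental       f         v       
dental            θ         ð       
alveolo-palatal   —         ʑ       
pharyngeal        ħ         ʕ       
The alveolo-palatal row has no voiceless member, so the gap is the voiceless alveolo-palatal fricative /ɕ/.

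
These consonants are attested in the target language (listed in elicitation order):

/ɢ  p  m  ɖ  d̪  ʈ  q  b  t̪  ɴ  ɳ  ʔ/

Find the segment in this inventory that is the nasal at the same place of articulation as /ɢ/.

/ɴ/

/ɢ/ is a voiced uvular stop.
The nasal at the same place is an uvular nasal — in this inventory, /ɴ/.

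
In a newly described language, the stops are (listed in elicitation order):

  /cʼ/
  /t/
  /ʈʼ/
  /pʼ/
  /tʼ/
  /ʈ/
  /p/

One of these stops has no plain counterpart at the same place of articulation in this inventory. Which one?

/cʼ/

Bilabial: /p/ ~ /pʼ/
Alveolar: /t/ ~ /tʼ/
Retroflex: /ʈ/ ~ /ʈʼ/
Palatal: only /cʼ/ (ejective); no plain partner.
So /cʼ/ is the unpaired segment.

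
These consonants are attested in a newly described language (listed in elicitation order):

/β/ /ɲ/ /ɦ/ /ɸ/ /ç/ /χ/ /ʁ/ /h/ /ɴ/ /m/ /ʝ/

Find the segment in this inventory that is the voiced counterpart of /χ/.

/χ/ is a voiceless uvular fricative.
The voiced counterpart is a voiced uvular fricative — in this inventory, /ʁ/.

/ʁ/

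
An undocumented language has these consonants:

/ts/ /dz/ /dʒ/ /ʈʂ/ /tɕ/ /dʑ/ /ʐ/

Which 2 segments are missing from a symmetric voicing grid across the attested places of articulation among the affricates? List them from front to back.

alveolar: voiceless /ts/, voiced /dz/.
postalveolar: voiceless —, voiced /dʒ/.
retroflex: voiceless /ʈʂ/, voiced —.
alveolo-palatal: voiceless /tɕ/, voiced /dʑ/.
Gaps, from front to back: postalveolar lacks voiceless (/tʃ/); retroflex lacks voiced (/ɖʐ/).

/tʃ/, /ɖʐ/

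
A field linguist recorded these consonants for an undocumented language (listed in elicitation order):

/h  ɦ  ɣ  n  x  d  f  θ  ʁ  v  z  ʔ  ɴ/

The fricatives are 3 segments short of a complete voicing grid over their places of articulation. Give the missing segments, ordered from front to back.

labiodental: voiceless /f/, voiced /v/.
dental: voiceless /θ/, voiced —.
alveolar: voiceless —, voiced /z/.
velar: voiceless /x/, voiced /ɣ/.
uvular: voiceless —, voiced /ʁ/.
glottal: voiceless /h/, voiced /ɦ/.
Gaps, from front to back: dental lacks voiced (/ð/); alveolar lacks voiceless (/s/); uvular lacks voiceless (/χ/).

/ð/, /s/, /χ/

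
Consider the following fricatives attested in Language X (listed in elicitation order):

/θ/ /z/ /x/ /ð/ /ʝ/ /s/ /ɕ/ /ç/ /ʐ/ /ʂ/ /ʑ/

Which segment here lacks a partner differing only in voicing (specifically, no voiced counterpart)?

Dental: /θ/ ~ /ð/
Alveolar: /s/ ~ /z/
Retroflex: /ʂ/ ~ /ʐ/
Alveolo-palatal: /ɕ/ ~ /ʑ/
Palatal: /ç/ ~ /ʝ/
Velar: only /x/ (voiceless); no voiced partner.
So /x/ is the unpaired segment.

/x/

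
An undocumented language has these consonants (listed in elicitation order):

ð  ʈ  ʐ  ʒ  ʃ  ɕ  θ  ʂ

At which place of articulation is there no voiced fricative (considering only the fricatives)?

alveolo-palatal

Voiceless: /θ/ (dental), /ʃ/ (postalveolar), /ʂ/ (retroflex), /ɕ/ (alveolo-palatal).
Voiced: /ð/ (dental), /ʒ/ (postalveolar), /ʐ/ (retroflex).
Every place of articulation has a voiced member except alveolo-palatal, where /ʑ/ would be expected.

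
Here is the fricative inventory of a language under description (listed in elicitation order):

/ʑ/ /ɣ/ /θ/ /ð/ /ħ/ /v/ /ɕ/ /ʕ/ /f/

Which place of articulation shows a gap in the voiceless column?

velar

labiodental: voiceless /f/, voiced /v/.
dental: voiceless /θ/, voiced /ð/.
alveolo-palatal: voiceless /ɕ/, voiced /ʑ/.
velar: voiceless —, voiced /ɣ/.
pharyngeal: voiceless /ħ/, voiced /ʕ/.
Every place of articulation has a voiceless member except velar, where /x/ would be expected.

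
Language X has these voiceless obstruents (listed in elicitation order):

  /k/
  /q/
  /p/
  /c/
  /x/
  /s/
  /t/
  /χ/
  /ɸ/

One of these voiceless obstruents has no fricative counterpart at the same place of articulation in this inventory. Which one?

Bilabial: /p/ ~ /ɸ/
Alveolar: /t/ ~ /s/
Velar: /k/ ~ /x/
Uvular: /q/ ~ /χ/
Palatal: only /c/ (stop); no fricative partner.
So /c/ is the unpaired segment.

/c/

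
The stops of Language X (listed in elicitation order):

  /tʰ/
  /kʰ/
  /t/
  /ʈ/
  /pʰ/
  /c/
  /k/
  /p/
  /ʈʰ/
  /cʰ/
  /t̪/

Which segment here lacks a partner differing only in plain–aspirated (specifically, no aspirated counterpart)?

Bilabial: /p/ ~ /pʰ/
Alveolar: /t/ ~ /tʰ/
Retroflex: /ʈ/ ~ /ʈʰ/
Palatal: /c/ ~ /cʰ/
Velar: /k/ ~ /kʰ/
Dental: only /t̪/ (plain); no aspirated partner.
So /t̪/ is the unpaired segment.

/t̪/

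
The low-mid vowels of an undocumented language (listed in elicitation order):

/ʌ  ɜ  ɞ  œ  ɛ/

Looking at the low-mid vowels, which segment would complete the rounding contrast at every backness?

Unrounded: /ɛ/ (front), /ɜ/ (central), /ʌ/ (back).
Rounded: /œ/ (front), /ɞ/ (central).
The back row has no rounded member, so the gap is the back rounded vowel /ɔ/.

/ɔ/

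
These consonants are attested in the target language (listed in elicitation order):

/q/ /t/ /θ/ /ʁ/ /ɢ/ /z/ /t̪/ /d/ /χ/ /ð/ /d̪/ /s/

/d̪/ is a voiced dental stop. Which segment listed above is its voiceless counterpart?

The voiceless counterpart is a voiceless dental stop — in this inventory, /t̪/.

/t̪/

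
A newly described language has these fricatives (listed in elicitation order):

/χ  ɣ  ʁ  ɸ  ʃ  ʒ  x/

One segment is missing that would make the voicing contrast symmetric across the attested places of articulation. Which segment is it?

bilabial: voiceless /ɸ/, voiced —.
postalveolar: voiceless /ʃ/, voiced /ʒ/.
velar: voiceless /x/, voiced /ɣ/.
uvular: voiceless /χ/, voiced /ʁ/.
The bilabial row has no voiced member, so the gap is the voiced bilabial fricative /β/.

/β/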